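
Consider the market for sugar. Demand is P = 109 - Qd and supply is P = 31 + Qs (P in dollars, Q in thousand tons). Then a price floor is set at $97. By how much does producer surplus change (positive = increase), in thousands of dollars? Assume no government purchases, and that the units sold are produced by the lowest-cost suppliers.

Rearranging demand gives Qd = 109 - P; rearranging supply gives Qs = P - 31. Setting quantity demanded equal to quantity supplied, 109 - P = P - 31, gives P* = 70 and Q* = 39.
Since 97 > 70, the floor is binding.
At P = 97: Qd = 109 - 97 = 12 and Qs = 97 - 31 = 66.
Producer surplus without the control is ½ · (70 - 31) · 39 = 760.5.
With the floor, 12 units are sold at 97. The supply price at Q = 12 is 43, so PS = ½ · [(97 - 31) + (97 - 43)] · 12 = 720.
Change in producer surplus = 720 - 760.5 = -40.5.

-40.5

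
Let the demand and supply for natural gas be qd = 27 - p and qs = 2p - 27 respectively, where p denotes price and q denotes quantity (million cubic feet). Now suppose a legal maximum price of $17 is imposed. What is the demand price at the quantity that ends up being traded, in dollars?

Equilibrium: 27 - p = 2p - 27, so 54 = 3p and p* = 18, q* = 9.
Because the ceiling (17) lies below the market-clearing price, it is binding.
At p = 17: qd = 27 - 17 = 10 and qs = 2·17 - 27 = 7.
Only 7 units reach the market. On the demand curve, the marginal buyer's willingness to pay at q = 7 is (27 - 7) = 20.

20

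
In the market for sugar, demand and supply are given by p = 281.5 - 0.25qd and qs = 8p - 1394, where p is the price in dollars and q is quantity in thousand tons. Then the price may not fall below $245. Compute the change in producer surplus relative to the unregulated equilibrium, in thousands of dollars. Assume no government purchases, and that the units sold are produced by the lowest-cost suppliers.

3885

Rearranging demand gives qd = 1126 - 4p. Without the control the market clears where 1126 - 4p = 8p - 1394, i.e. p* = 210 and q* = 286.
The floor of 245 is above the equilibrium price 210, so it binds.
At p = 245: qd = 1126 - 4·245 = 146 and qs = 8·245 - 1394 = 566.
Producer surplus without the control is ½ · (210 - 174.25) · 286 = 5112.25.
With the floor, 146 units are sold at 245. The supply price at q = 146 is 192.5, so PS = ½ · [(245 - 174.25) + (245 - 192.5)] · 146 = 8997.25.
Change in producer surplus = 8997.25 - 5112.25 = 3885.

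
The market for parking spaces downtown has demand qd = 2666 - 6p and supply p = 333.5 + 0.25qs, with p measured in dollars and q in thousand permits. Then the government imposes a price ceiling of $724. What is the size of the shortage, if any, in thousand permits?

Rearranging supply gives qs = 4p - 1334. Setting quantity demanded equal to quantity supplied, 2666 - 6p = 4p - 1334, gives p* = 400 and q* = 266.
Since 724 is above p* = 400, the ceiling does not bind and the free-market outcome prevails.
Since the control does not bind, there is no shortage.

0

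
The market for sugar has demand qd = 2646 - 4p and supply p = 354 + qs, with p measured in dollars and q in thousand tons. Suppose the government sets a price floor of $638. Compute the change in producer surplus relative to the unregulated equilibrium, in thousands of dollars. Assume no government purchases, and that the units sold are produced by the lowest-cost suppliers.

-7980

Rearranging supply gives qs = p - 354. Setting quantity demanded equal to quantity supplied, 2646 - 4p = p - 354, gives p* = 600 and q* = 246.
Since 638 > 600, the floor is binding.
At p = 638: qd = 2646 - 4·638 = 94 and qs = 638 - 354 = 284.
Producer surplus without the control is ½ · (600 - 354) · 246 = 30258.
With the floor, 94 units are sold at 638. The supply price at q = 94 is 448, so PS = ½ · [(638 - 354) + (638 - 448)] · 94 = 22278.
Change in producer surplus = 22278 - 30258 = -7980.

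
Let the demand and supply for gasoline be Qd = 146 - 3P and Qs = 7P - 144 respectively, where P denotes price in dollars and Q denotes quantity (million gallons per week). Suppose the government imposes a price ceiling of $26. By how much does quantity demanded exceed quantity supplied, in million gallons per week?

Without the control the market clears where 146 - 3P = 7P - 144, i.e. P* = 29 and Q* = 59.
Because the ceiling (26) lies below the market-clearing price, it is binding.
At P = 26: Qd = 146 - 3·26 = 68 and Qs = 7·26 - 144 = 38.
Shortage = Qd - Qs = 68 - 38 = 30.

30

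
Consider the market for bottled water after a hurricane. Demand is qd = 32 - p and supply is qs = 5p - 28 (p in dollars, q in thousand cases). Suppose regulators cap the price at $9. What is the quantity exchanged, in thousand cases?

17

Setting quantity demanded equal to quantity supplied, 32 - p = 5p - 28, gives p* = 10 and q* = 22.
Since 9 < 10, the ceiling is binding.
At p = 9: qd = 32 - 9 = 23 and qs = 5·9 - 28 = 17.
The quantity actually transacted is the short side, supply: 17.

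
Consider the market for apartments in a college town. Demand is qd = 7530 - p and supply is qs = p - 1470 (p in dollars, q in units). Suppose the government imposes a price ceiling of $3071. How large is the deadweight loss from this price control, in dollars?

Without the control the market clears where 7530 - p = p - 1470, i.e. p* = 4500 and q* = 3030.
Since 3071 < 4500, the ceiling is binding.
At p = 3071: qd = 7530 - 3071 = 4459 and qs = 3071 - 1470 = 1601.
Quantity traded falls to 1601. At q = 1601 the demand price is 7530 - 1601 = 5929 and the supply price is 1470 + 1601 = 3071.
Deadweight loss = ½ · (5929 - 3071) · (3030 - 1601) = ½ · 2858 · 1429 = 2042041.

2042041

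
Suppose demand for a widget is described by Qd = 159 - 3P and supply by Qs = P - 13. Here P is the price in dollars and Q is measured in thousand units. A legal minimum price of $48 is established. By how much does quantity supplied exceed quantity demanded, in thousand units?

20

Setting quantity demanded equal to quantity supplied, 159 - 3P = P - 13, gives P* = 43 and Q* = 30.
Because the floor (48) lies above the market-clearing price, it is binding.
At P = 48: Qd = 159 - 3·48 = 15 and Qs = 48 - 13 = 35.
Surplus = Qs - Qd = 35 - 15 = 20.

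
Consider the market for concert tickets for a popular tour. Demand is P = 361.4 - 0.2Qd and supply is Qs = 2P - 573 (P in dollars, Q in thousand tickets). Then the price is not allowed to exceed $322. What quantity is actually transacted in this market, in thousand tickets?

Rearranging demand gives Qd = 1807 - 5P. Setting quantity demanded equal to quantity supplied, 1807 - 5P = 2P - 573, gives P* = 340 and Q* = 107.
Since 322 < 340, the ceiling is binding.
At P = 322: Qd = 1807 - 5·322 = 197 and Qs = 2·322 - 573 = 71.
The quantity actually transacted is the short side, supply: 71.

71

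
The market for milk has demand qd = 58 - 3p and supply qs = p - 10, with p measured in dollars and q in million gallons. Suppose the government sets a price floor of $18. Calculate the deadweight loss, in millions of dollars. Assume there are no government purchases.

In a free market, 58 - 3p = p - 10 gives the equilibrium p* = 17, q* = 7.
The floor of 18 is above the equilibrium price 17, so it binds.
At p = 18: qd = 58 - 3·18 = 4 and qs = 18 - 10 = 8.
Quantity traded falls to 4. At q = 4 the demand price is (58 - 4)/3 = 18 and the supply price is 10 + 4 = 14.
Deadweight loss = ½ · (18 - 14) · (7 - 4) = ½ · 4 · 3 = 6.

6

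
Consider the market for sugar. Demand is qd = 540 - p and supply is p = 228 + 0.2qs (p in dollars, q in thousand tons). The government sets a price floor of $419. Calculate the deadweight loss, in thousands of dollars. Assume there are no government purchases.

11592.6

Rearranging supply gives qs = 5p - 1140. Setting quantity demanded equal to quantity supplied, 540 - p = 5p - 1140, gives p* = 280 and q* = 260.
The floor of 419 is above the equilibrium price 280, so it binds.
At p = 419: qd = 540 - 419 = 121 and qs = 5·419 - 1140 = 955.
Quantity traded falls to 121. At q = 121 the demand price is 540 - 121 = 419 and the supply price is (1140 + 121)/5 = 252.2.
Deadweight loss = ½ · (419 - 252.2) · (260 - 121) = ½ · 166.8 · 139 = 11592.6.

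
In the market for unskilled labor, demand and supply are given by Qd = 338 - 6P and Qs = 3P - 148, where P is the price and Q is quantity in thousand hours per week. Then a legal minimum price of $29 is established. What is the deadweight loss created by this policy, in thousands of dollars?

Equilibrium: 338 - 6P = 3P - 148, so 486 = 9P and P* = 54, Q* = 14.
The floor of 29 is below the equilibrium price 54, so it is not binding; the market clears at P* = 54, Q* = 14.
Since the control does not bind, no trades are prevented and deadweight loss is zero.

0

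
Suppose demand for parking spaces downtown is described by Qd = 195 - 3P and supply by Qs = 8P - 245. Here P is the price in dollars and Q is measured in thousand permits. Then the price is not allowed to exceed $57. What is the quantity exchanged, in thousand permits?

75

Equilibrium: 195 - 3P = 8P - 245, so 440 = 11P and P* = 40, Q* = 75.
The ceiling of 57 is above the equilibrium price 40, so it is not binding; the market clears at P* = 40, Q* = 75.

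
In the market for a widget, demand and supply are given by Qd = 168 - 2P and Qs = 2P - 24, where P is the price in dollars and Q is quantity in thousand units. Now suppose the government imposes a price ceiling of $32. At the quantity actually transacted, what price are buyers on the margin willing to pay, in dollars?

64

Without the control the market clears where 168 - 2P = 2P - 24, i.e. P* = 48 and Q* = 72.
The ceiling of 32 is below the equilibrium price 48, so it binds.
At P = 32: Qd = 168 - 2·32 = 104 and Qs = 2·32 - 24 = 40.
Only 40 units reach the market. On the demand curve, the marginal buyer's willingness to pay at Q = 40 is (168 - 40)/2 = 64.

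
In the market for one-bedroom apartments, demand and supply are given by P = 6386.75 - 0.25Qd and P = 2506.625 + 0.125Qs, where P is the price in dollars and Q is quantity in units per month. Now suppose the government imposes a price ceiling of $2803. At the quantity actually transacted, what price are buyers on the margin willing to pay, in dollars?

5794

Rearranging demand gives Qd = 25547 - 4P; rearranging supply gives Qs = 8P - 20053. Equilibrium: 25547 - 4P = 8P - 20053, so 45600 = 12P and P* = 3800, Q* = 10347.
Because the ceiling (2803) lies below the market-clearing price, it is binding.
At P = 2803: Qd = 25547 - 4·2803 = 14335 and Qs = 8·2803 - 20053 = 2371.
Only 2371 units reach the market. On the demand curve, the marginal buyer's willingness to pay at Q = 2371 is (25547 - 2371)/4 = 5794.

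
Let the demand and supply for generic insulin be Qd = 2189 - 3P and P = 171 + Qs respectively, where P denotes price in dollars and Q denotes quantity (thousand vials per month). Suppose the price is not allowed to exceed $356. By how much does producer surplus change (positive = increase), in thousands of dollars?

Rearranging supply gives Qs = P - 171. Setting quantity demanded equal to quantity supplied, 2189 - 3P = P - 171, gives P* = 590 and Q* = 419.
The ceiling of 356 is below the equilibrium price 590, so it binds.
At P = 356: Qd = 2189 - 3·356 = 1121 and Qs = 356 - 171 = 185.
Producer surplus without the control is ½ · (590 - 171) · 419 = 87780.5.
With the ceiling, producers sell 185 units at 356, so PS = ½ · (356 - 171) · 185 = 17112.5.
Change in producer surplus = 17112.5 - 87780.5 = -70668.

-70668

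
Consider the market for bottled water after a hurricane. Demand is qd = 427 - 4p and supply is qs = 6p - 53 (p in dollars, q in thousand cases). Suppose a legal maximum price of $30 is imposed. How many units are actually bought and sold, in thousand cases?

In a free market, 427 - 4p = 6p - 53 gives the equilibrium p* = 48, q* = 235.
The ceiling of 30 is below the equilibrium price 48, so it binds.
At p = 30: qd = 427 - 4·30 = 307 and qs = 6·30 - 53 = 127.
The quantity actually transacted is the short side, supply: 127.

127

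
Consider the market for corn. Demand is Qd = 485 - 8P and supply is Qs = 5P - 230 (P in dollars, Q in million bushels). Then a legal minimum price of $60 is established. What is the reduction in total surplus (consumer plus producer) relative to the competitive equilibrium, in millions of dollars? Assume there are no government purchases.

260

Setting quantity demanded equal to quantity supplied, 485 - 8P = 5P - 230, gives P* = 55 and Q* = 45.
The floor of 60 is above the equilibrium price 55, so it binds.
At P = 60: Qd = 485 - 8·60 = 5 and Qs = 5·60 - 230 = 70.
Quantity traded falls to 5. At Q = 5 the demand price is (485 - 5)/8 = 60 and the supply price is (230 + 5)/5 = 47.
Deadweight loss = ½ · (60 - 47) · (45 - 5) = ½ · 13 · 40 = 260.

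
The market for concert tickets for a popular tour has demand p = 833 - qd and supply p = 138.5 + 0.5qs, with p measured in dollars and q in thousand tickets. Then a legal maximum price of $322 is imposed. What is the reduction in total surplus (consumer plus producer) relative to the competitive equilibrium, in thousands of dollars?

Rearranging demand gives qd = 833 - p; rearranging supply gives qs = 2p - 277. Without the control the market clears where 833 - p = 2p - 277, i.e. p* = 370 and q* = 463.
Since 322 < 370, the ceiling is binding.
At p = 322: qd = 833 - 322 = 511 and qs = 2·322 - 277 = 367.
Quantity traded falls to 367. At q = 367 the demand price is 833 - 367 = 466 and the supply price is (277 + 367)/2 = 322.
Deadweight loss = ½ · (466 - 322) · (463 - 367) = ½ · 144 · 96 = 6912.

6912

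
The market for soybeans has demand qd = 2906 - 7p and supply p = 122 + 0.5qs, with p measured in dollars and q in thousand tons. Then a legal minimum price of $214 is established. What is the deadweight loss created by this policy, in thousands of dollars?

0

Rearranging supply gives qs = 2p - 244. Without the control the market clears where 2906 - 7p = 2p - 244, i.e. p* = 350 and q* = 456.
The floor of 214 is below the equilibrium price 350, so it is not binding; the market clears at p* = 350, q* = 456.
Since the control does not bind, no trades are prevented and deadweight loss is zero.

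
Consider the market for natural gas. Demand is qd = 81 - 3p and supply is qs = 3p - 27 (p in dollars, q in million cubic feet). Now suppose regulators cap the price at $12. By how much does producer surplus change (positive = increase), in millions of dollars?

-108

Setting quantity demanded equal to quantity supplied, 81 - 3p = 3p - 27, gives p* = 18 and q* = 27.
Because the ceiling (12) lies below the market-clearing price, it is binding.
At p = 12: qd = 81 - 3·12 = 45 and qs = 3·12 - 27 = 9.
Producer surplus without the control is ½ · (18 - 9) · 27 = 121.5.
With the ceiling, producers sell 9 units at 12, so PS = ½ · (12 - 9) · 9 = 13.5.
Change in producer surplus = 13.5 - 121.5 = -108.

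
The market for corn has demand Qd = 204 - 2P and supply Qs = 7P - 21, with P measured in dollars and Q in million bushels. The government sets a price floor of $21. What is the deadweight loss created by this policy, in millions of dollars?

Equilibrium: 204 - 2P = 7P - 21, so 225 = 9P and P* = 25, Q* = 154.
Since 21 is below P* = 25, the floor does not bind and the free-market outcome prevails.
Since the control does not bind, no trades are prevented and deadweight loss is zero.

0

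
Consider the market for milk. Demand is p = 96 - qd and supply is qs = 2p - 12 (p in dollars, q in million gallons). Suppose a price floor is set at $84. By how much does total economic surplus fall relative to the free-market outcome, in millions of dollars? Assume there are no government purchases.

1728

Rearranging demand gives qd = 96 - p. Without the control the market clears where 96 - p = 2p - 12, i.e. p* = 36 and q* = 60.
Because the floor (84) lies above the market-clearing price, it is binding.
At p = 84: qd = 96 - 84 = 12 and qs = 2·84 - 12 = 156.
Quantity traded falls to 12. At q = 12 the demand price is 96 - 12 = 84 and the supply price is (12 + 12)/2 = 12.
Deadweight loss = ½ · (84 - 12) · (60 - 12) = ½ · 72 · 48 = 1728.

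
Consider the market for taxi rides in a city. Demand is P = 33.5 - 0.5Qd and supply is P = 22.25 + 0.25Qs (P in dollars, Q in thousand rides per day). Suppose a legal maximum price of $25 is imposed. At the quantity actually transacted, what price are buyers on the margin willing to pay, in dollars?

28

Rearranging demand gives Qd = 67 - 2P; rearranging supply gives Qs = 4P - 89. In a free market, 67 - 2P = 4P - 89 gives the equilibrium P* = 26, Q* = 15.
Because the ceiling (25) lies below the market-clearing price, it is binding.
At P = 25: Qd = 67 - 2·25 = 17 and Qs = 4·25 - 89 = 11.
Only 11 units reach the market. On the demand curve, the marginal buyer's willingness to pay at Q = 11 is (67 - 11)/2 = 28.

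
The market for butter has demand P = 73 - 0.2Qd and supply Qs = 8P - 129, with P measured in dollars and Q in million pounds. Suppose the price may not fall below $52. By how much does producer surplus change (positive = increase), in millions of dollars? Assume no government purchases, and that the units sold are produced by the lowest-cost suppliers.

Rearranging demand gives Qd = 365 - 5P. Setting quantity demanded equal to quantity supplied, 365 - 5P = 8P - 129, gives P* = 38 and Q* = 175.
Because the floor (52) lies above the market-clearing price, it is binding.
At P = 52: Qd = 365 - 5·52 = 105 and Qs = 8·52 - 129 = 287.
Producer surplus without the control is ½ · (38 - 16.125) · 175 = 1914.0625.
With the floor, 105 units are sold at 52. The supply price at Q = 105 is 29.25, so PS = ½ · [(52 - 16.125) + (52 - 29.25)] · 105 = 3077.8125.
Change in producer surplus = 3077.8125 - 1914.0625 = 1163.75.

1163.75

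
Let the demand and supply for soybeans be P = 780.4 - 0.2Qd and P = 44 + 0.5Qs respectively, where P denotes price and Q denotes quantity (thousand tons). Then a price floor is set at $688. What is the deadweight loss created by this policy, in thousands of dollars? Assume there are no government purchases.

Rearranging demand gives Qd = 3902 - 5P; rearranging supply gives Qs = 2P - 88. Without the control the market clears where 3902 - 5P = 2P - 88, i.e. P* = 570 and Q* = 1052.
Since 688 > 570, the floor is binding.
At P = 688: Qd = 3902 - 5·688 = 462 and Qs = 2·688 - 88 = 1288.
Quantity traded falls to 462. At Q = 462 the demand price is (3902 - 462)/5 = 688 and the supply price is (88 + 462)/2 = 275.
Deadweight loss = ½ · (688 - 275) · (1052 - 462) = ½ · 413 · 590 = 121835.

121835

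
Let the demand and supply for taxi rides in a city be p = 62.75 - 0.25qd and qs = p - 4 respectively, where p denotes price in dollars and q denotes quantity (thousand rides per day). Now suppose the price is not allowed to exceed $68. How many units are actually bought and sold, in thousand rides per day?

47

Rearranging demand gives qd = 251 - 4p. Equilibrium: 251 - 4p = p - 4, so 255 = 5p and p* = 51, q* = 47.
Since 68 is above p* = 51, the ceiling does not bind and the free-market outcome prevails.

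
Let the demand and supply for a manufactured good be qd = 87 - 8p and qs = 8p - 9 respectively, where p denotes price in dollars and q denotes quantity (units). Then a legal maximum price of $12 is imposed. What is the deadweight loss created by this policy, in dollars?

0

In a free market, 87 - 8p = 8p - 9 gives the equilibrium p* = 6, q* = 39.
Since 12 is above p* = 6, the ceiling does not bind and the free-market outcome prevails.
Since the control does not bind, no trades are prevented and deadweight loss is zero.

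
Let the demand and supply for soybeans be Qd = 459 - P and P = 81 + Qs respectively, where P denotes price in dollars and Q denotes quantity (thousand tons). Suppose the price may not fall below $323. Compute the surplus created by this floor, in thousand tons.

Rearranging supply gives Qs = P - 81. In a free market, 459 - P = P - 81 gives the equilibrium P* = 270, Q* = 189.
The floor of 323 is above the equilibrium price 270, so it binds.
At P = 323: Qd = 459 - 323 = 136 and Qs = 323 - 81 = 242.
Surplus = Qs - Qd = 242 - 136 = 106.

106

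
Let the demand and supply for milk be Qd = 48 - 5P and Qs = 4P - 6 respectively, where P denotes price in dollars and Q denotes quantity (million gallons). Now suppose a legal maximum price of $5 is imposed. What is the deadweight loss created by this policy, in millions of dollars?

Equilibrium: 48 - 5P = 4P - 6, so 54 = 9P and P* = 6, Q* = 18.
Since 5 < 6, the ceiling is binding.
At P = 5: Qd = 48 - 5·5 = 23 and Qs = 4·5 - 6 = 14.
Quantity traded falls to 14. At Q = 14 the demand price is (48 - 14)/5 = 6.8 and the supply price is (6 + 14)/4 = 5.
Deadweight loss = ½ · (6.8 - 5) · (18 - 14) = ½ · 1.8 · 4 = 3.6.

3.6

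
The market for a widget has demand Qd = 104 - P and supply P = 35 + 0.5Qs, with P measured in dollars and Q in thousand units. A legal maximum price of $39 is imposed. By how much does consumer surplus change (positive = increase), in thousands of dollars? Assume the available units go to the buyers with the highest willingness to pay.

-570

Rearranging supply gives Qs = 2P - 70. Without the control the market clears where 104 - P = 2P - 70, i.e. P* = 58 and Q* = 46.
Because the ceiling (39) lies below the market-clearing price, it is binding.
At P = 39: Qd = 104 - 39 = 65 and Qs = 2·39 - 70 = 8.
Consumer surplus without the control is ½ · (104 - 58) · 46 = 1058.
With the ceiling, 8 units are sold at 39 (assume they go to the highest-value buyers). The demand price at Q = 8 is 96, so CS = ½ · [(104 - 39) + (96 - 39)] · 8 = 488.
Change in consumer surplus = 488 - 1058 = -570.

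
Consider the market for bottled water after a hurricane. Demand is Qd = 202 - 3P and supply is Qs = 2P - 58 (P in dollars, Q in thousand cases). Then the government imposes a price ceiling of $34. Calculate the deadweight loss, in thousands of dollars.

Without the control the market clears where 202 - 3P = 2P - 58, i.e. P* = 52 and Q* = 46.
Since 34 < 52, the ceiling is binding.
At P = 34: Qd = 202 - 3·34 = 100 and Qs = 2·34 - 58 = 10.
Quantity traded falls to 10. At Q = 10 the demand price is (202 - 10)/3 = 64 and the supply price is (58 + 10)/2 = 34.
Deadweight loss = ½ · (64 - 34) · (46 - 10) = ½ · 30 · 36 = 540.

540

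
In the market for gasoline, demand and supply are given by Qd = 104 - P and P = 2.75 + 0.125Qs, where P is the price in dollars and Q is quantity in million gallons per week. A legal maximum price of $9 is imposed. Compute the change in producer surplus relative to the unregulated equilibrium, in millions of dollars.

Rearranging supply gives Qs = 8P - 22. Without the control the market clears where 104 - P = 8P - 22, i.e. P* = 14 and Q* = 90.
Since 9 < 14, the ceiling is binding.
At P = 9: Qd = 104 - 9 = 95 and Qs = 8·9 - 22 = 50.
Producer surplus without the control is ½ · (14 - 2.75) · 90 = 506.25.
With the ceiling, producers sell 50 units at 9, so PS = ½ · (9 - 2.75) · 50 = 156.25.
Change in producer surplus = 156.25 - 506.25 = -350.

-350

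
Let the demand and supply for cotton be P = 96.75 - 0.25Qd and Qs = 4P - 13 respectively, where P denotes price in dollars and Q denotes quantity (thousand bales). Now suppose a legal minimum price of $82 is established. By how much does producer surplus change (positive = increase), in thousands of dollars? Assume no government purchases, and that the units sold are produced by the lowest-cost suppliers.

-160

Rearranging demand gives Qd = 387 - 4P. Setting quantity demanded equal to quantity supplied, 387 - 4P = 4P - 13, gives P* = 50 and Q* = 187.
Since 82 > 50, the floor is binding.
At P = 82: Qd = 387 - 4·82 = 59 and Qs = 4·82 - 13 = 315.
Producer surplus without the control is ½ · (50 - 3.25) · 187 = 4371.125.
With the floor, 59 units are sold at 82. The supply price at Q = 59 is 18, so PS = ½ · [(82 - 3.25) + (82 - 18)] · 59 = 4211.125.
Change in producer surplus = 4211.125 - 4371.125 = -160.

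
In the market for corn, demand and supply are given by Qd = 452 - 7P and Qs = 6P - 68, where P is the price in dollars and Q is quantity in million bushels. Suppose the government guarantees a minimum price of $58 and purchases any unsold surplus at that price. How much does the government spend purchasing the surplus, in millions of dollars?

13572

In a free market, 452 - 7P = 6P - 68 gives the equilibrium P* = 40, Q* = 172.
Because the floor (58) lies above the market-clearing price, it is binding.
At P = 58: Qd = 452 - 7·58 = 46 and Qs = 6·58 - 68 = 280.
Surplus = Qs - Qd = 234.
Government expenditure = surplus × support price = 234 × 58 = 13572.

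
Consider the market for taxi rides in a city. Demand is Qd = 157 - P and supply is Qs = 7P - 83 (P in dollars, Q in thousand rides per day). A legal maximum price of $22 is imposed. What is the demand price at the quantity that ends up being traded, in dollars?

Setting quantity demanded equal to quantity supplied, 157 - P = 7P - 83, gives P* = 30 and Q* = 127.
Because the ceiling (22) lies below the market-clearing price, it is binding.
At P = 22: Qd = 157 - 22 = 135 and Qs = 7·22 - 83 = 71.
Only 71 units reach the market. On the demand curve, the marginal buyer's willingness to pay at Q = 71 is (157 - 71) = 86.

86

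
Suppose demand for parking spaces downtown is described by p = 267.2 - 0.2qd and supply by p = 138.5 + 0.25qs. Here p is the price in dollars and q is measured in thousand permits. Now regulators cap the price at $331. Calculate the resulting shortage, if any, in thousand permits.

Rearranging demand gives qd = 1336 - 5p; rearranging supply gives qs = 4p - 554. Setting quantity demanded equal to quantity supplied, 1336 - 5p = 4p - 554, gives p* = 210 and q* = 286.
Since 331 is above p* = 210, the ceiling does not bind and the free-market outcome prevails.
Since the control does not bind, there is no shortage.

0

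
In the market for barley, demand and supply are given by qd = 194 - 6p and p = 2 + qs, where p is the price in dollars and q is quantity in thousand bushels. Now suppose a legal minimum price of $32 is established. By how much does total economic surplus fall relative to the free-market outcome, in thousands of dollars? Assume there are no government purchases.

336

Rearranging supply gives qs = p - 2. Equilibrium: 194 - 6p = p - 2, so 196 = 7p and p* = 28, q* = 26.
Since 32 > 28, the floor is binding.
At p = 32: qd = 194 - 6·32 = 2 and qs = 32 - 2 = 30.
Quantity traded falls to 2. At q = 2 the demand price is (194 - 2)/6 = 32 and the supply price is 2 + 2 = 4.
Deadweight loss = ½ · (32 - 4) · (26 - 2) = ½ · 28 · 24 = 336.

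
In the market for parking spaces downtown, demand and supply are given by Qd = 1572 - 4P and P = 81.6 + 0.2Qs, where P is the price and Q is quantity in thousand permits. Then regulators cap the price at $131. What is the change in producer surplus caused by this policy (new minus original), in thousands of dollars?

Rearranging supply gives Qs = 5P - 408. In a free market, 1572 - 4P = 5P - 408 gives the equilibrium P* = 220, Q* = 692.
Because the ceiling (131) lies below the market-clearing price, it is binding.
At P = 131: Qd = 1572 - 4·131 = 1048 and Qs = 5·131 - 408 = 247.
Producer surplus without the control is ½ · (220 - 81.6) · 692 = 47886.4.
With the ceiling, producers sell 247 units at 131, so PS = ½ · (131 - 81.6) · 247 = 6100.9.
Change in producer surplus = 6100.9 - 47886.4 = -41785.5.

-41785.5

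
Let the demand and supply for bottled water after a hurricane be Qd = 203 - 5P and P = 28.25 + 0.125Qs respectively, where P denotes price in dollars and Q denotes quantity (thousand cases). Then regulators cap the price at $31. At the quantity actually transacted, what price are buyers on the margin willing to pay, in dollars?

Rearranging supply gives Qs = 8P - 226. Setting quantity demanded equal to quantity supplied, 203 - 5P = 8P - 226, gives P* = 33 and Q* = 38.
Because the ceiling (31) lies below the market-clearing price, it is binding.
At P = 31: Qd = 203 - 5·31 = 48 and Qs = 8·31 - 226 = 22.
Only 22 units reach the market. On the demand curve, the marginal buyer's willingness to pay at Q = 22 is (203 - 22)/5 = 36.2.

36.2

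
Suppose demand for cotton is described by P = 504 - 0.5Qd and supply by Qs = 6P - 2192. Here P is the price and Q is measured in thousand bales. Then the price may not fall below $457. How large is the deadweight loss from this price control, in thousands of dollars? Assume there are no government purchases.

4332

Rearranging demand gives Qd = 1008 - 2P. In a free market, 1008 - 2P = 6P - 2192 gives the equilibrium P* = 400, Q* = 208.
Since 457 > 400, the floor is binding.
At P = 457: Qd = 1008 - 2·457 = 94 and Qs = 6·457 - 2192 = 550.
Quantity traded falls to 94. At Q = 94 the demand price is (1008 - 94)/2 = 457 and the supply price is (2192 + 94)/6 = 381.
Deadweight loss = ½ · (457 - 381) · (208 - 94) = ½ · 76 · 114 = 4332.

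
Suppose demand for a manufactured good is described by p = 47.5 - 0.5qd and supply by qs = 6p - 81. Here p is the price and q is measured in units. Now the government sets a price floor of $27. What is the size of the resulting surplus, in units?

40

Rearranging demand gives qd = 95 - 2p. In a free market, 95 - 2p = 6p - 81 gives the equilibrium p* = 22, q* = 51.
Because the floor (27) lies above the market-clearing price, it is binding.
At p = 27: qd = 95 - 2·27 = 41 and qs = 6·27 - 81 = 81.
Surplus = qs - qd = 81 - 41 = 40.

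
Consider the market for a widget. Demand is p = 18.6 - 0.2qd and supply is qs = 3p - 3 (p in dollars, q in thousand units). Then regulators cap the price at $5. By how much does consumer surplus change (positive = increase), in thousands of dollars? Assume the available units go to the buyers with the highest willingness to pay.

Rearranging demand gives qd = 93 - 5p. Setting quantity demanded equal to quantity supplied, 93 - 5p = 3p - 3, gives p* = 12 and q* = 33.
Since 5 < 12, the ceiling is binding.
At p = 5: qd = 93 - 5·5 = 68 and qs = 3·5 - 3 = 12.
Consumer surplus without the control is ½ · (18.6 - 12) · 33 = 108.9.
With the ceiling, 12 units are sold at 5 (assume they go to the highest-value buyers). The demand price at q = 12 is 16.2, so CS = ½ · [(18.6 - 5) + (16.2 - 5)] · 12 = 148.8.
Change in consumer surplus = 148.8 - 108.9 = 39.9.

39.9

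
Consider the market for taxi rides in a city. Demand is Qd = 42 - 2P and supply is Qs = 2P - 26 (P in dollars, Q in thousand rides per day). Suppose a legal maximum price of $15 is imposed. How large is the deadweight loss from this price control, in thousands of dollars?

8

Setting quantity demanded equal to quantity supplied, 42 - 2P = 2P - 26, gives P* = 17 and Q* = 8.
Because the ceiling (15) lies below the market-clearing price, it is binding.
At P = 15: Qd = 42 - 2·15 = 12 and Qs = 2·15 - 26 = 4.
Quantity traded falls to 4. At Q = 4 the demand price is (42 - 4)/2 = 19 and the supply price is (26 + 4)/2 = 15.
Deadweight loss = ½ · (19 - 15) · (8 - 4) = ½ · 4 · 4 = 8.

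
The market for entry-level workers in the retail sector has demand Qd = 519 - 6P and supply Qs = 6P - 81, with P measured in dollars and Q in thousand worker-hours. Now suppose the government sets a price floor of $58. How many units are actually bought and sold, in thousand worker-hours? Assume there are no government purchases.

171

In a free market, 519 - 6P = 6P - 81 gives the equilibrium P* = 50, Q* = 219.
Because the floor (58) lies above the market-clearing price, it is binding.
At P = 58: Qd = 519 - 6·58 = 171 and Qs = 6·58 - 81 = 267.
The quantity actually transacted is the short side, demand: 171.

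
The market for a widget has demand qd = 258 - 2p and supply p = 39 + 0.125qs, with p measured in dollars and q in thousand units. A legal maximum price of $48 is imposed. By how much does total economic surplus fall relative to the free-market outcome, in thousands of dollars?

1620

Rearranging supply gives qs = 8p - 312. In a free market, 258 - 2p = 8p - 312 gives the equilibrium p* = 57, q* = 144.
Since 48 < 57, the ceiling is binding.
At p = 48: qd = 258 - 2·48 = 162 and qs = 8·48 - 312 = 72.
Quantity traded falls to 72. At q = 72 the demand price is (258 - 72)/2 = 93 and the supply price is (312 + 72)/8 = 48.
Deadweight loss = ½ · (93 - 48) · (144 - 72) = ½ · 45 · 72 = 1620.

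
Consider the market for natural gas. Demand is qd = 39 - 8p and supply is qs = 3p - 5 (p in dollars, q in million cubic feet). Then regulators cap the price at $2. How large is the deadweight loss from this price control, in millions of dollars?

8.25

Without the control the market clears where 39 - 8p = 3p - 5, i.e. p* = 4 and q* = 7.
Since 2 < 4, the ceiling is binding.
At p = 2: qd = 39 - 8·2 = 23 and qs = 3·2 - 5 = 1.
Quantity traded falls to 1. At q = 1 the demand price is (39 - 1)/8 = 4.75 and the supply price is (5 + 1)/3 = 2.
Deadweight loss = ½ · (4.75 - 2) · (7 - 1) = ½ · 2.75 · 6 = 8.25.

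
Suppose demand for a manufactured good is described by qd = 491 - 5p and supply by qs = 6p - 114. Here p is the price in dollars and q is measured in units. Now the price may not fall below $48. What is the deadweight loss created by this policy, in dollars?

0

Setting quantity demanded equal to quantity supplied, 491 - 5p = 6p - 114, gives p* = 55 and q* = 216.
The floor of 48 is below the equilibrium price 55, so it is not binding; the market clears at p* = 55, q* = 216.
Since the control does not bind, no trades are prevented and deadweight loss is zero.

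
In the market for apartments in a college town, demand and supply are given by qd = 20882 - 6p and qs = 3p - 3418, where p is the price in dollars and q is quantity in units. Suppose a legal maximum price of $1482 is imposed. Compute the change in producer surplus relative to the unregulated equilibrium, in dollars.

Without the control the market clears where 20882 - 6p = 3p - 3418, i.e. p* = 2700 and q* = 4682.
Because the ceiling (1482) lies below the market-clearing price, it is binding.
At p = 1482: qd = 20882 - 6·1482 = 11990 and qs = 3·1482 - 3418 = 1028.
Producer surplus without the control is ½ · (2700 - 3418/3) · 4682 = 10960562/3.
With the ceiling, producers sell 1028 units at 1482, so PS = ½ · (1482 - 3418/3) · 1028 = 528392/3.
Change in producer surplus = 528392/3 - 10960562/3 = -3477390.

-3477390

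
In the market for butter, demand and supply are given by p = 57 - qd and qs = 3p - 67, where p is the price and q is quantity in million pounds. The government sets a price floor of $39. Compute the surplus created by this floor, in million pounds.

Rearranging demand gives qd = 57 - p. Equilibrium: 57 - p = 3p - 67, so 124 = 4p and p* = 31, q* = 26.
Since 39 > 31, the floor is binding.
At p = 39: qd = 57 - 39 = 18 and qs = 3·39 - 67 = 50.
Surplus = qs - qd = 50 - 18 = 32.

32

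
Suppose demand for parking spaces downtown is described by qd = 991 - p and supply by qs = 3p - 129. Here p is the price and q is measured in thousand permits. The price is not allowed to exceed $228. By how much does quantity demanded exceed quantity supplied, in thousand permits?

208

In a free market, 991 - p = 3p - 129 gives the equilibrium p* = 280, q* = 711.
Because the ceiling (228) lies below the market-clearing price, it is binding.
At p = 228: qd = 991 - 228 = 763 and qs = 3·228 - 129 = 555.
Shortage = qd - qs = 763 - 555 = 208.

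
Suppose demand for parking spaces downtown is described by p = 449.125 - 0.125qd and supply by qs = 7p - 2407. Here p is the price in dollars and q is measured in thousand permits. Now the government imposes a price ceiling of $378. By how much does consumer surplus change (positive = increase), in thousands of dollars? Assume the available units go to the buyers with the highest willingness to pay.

3775.75

Rearranging demand gives qd = 3593 - 8p. Without the control the market clears where 3593 - 8p = 7p - 2407, i.e. p* = 400 and q* = 393.
Because the ceiling (378) lies below the market-clearing price, it is binding.
At p = 378: qd = 3593 - 8·378 = 569 and qs = 7·378 - 2407 = 239.
Consumer surplus without the control is ½ · (449.125 - 400) · 393 = 9653.0625.
With the ceiling, 239 units are sold at 378 (assume they go to the highest-value buyers). The demand price at q = 239 is 419.25, so CS = ½ · [(449.125 - 378) + (419.25 - 378)] · 239 = 13428.8125.
Change in consumer surplus = 13428.8125 - 9653.0625 = 3775.75.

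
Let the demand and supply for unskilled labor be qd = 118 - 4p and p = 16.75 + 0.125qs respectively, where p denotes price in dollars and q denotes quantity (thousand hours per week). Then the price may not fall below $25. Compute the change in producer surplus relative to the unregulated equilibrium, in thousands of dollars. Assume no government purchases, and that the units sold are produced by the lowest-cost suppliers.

Rearranging supply gives qs = 8p - 134. Setting quantity demanded equal to quantity supplied, 118 - 4p = 8p - 134, gives p* = 21 and q* = 34.
The floor of 25 is above the equilibrium price 21, so it binds.
At p = 25: qd = 118 - 4·25 = 18 and qs = 8·25 - 134 = 66.
Producer surplus without the control is ½ · (21 - 16.75) · 34 = 72.25.
With the floor, 18 units are sold at 25. The supply price at q = 18 is 19, so PS = ½ · [(25 - 16.75) + (25 - 19)] · 18 = 128.25.
Change in producer surplus = 128.25 - 72.25 = 56.

56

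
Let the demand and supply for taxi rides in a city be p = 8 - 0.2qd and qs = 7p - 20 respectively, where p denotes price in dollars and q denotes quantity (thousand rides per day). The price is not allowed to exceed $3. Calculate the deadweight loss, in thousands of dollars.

Rearranging demand gives qd = 40 - 5p. Setting quantity demanded equal to quantity supplied, 40 - 5p = 7p - 20, gives p* = 5 and q* = 15.
The ceiling of 3 is below the equilibrium price 5, so it binds.
At p = 3: qd = 40 - 5·3 = 25 and qs = 7·3 - 20 = 1.
Quantity traded falls to 1. At q = 1 the demand price is (40 - 1)/5 = 7.8 and the supply price is (20 + 1)/7 = 3.
Deadweight loss = ½ · (7.8 - 3) · (15 - 1) = ½ · 4.8 · 14 = 33.6.

33.6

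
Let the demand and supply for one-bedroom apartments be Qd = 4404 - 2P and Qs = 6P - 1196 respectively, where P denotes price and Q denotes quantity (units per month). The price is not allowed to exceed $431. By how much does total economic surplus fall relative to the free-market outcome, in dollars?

In a free market, 4404 - 2P = 6P - 1196 gives the equilibrium P* = 700, Q* = 3004.
Since 431 < 700, the ceiling is binding.
At P = 431: Qd = 4404 - 2·431 = 3542 and Qs = 6·431 - 1196 = 1390.
Quantity traded falls to 1390. At Q = 1390 the demand price is (4404 - 1390)/2 = 1507 and the supply price is (1196 + 1390)/6 = 431.
Deadweight loss = ½ · (1507 - 431) · (3004 - 1390) = ½ · 1076 · 1614 = 868332.

868332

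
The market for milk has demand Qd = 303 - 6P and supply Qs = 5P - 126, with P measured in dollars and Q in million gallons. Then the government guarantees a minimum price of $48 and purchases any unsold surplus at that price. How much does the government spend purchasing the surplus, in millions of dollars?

Without the control the market clears where 303 - 6P = 5P - 126, i.e. P* = 39 and Q* = 69.
Because the floor (48) lies above the market-clearing price, it is binding.
At P = 48: Qd = 303 - 6·48 = 15 and Qs = 5·48 - 126 = 114.
Surplus = Qs - Qd = 99.
Government expenditure = surplus × support price = 99 × 48 = 4752.

4752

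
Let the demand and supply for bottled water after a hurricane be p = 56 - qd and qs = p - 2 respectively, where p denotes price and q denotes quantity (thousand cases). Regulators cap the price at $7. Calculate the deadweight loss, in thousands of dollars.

484

Rearranging demand gives qd = 56 - p. In a free market, 56 - p = p - 2 gives the equilibrium p* = 29, q* = 27.
Since 7 < 29, the ceiling is binding.
At p = 7: qd = 56 - 7 = 49 and qs = 7 - 2 = 5.
Quantity traded falls to 5. At q = 5 the demand price is 56 - 5 = 51 and the supply price is 2 + 5 = 7.
Deadweight loss = ½ · (51 - 7) · (27 - 5) = ½ · 44 · 22 = 484.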